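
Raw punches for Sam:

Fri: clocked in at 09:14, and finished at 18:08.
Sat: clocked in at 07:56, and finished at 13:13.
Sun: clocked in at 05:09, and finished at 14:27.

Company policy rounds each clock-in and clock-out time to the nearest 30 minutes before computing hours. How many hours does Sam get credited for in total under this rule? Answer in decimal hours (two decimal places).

23.50 hours

Fri: in 09:14→09:00, out 18:08→18:00; 9 h 0 min
Sat: in 07:56→08:00, out 13:13→13:00; 5 h 0 min
Sun: in 05:09→05:00, out 14:27→14:30; 9 h 30 min
Total credited: 23 h 30 min.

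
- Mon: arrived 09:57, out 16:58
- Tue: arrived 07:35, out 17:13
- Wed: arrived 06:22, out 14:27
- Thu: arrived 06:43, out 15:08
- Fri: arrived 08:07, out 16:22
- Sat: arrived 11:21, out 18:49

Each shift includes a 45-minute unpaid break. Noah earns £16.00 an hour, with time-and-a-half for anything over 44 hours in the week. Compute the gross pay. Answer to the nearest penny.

£712.80

Mon: 09:57–16:58 = 7 h 1 min; less 45 min break → 6 h 16 min
Tue: 07:35–17:13 = 9 h 38 min; less 45 min break → 8 h 53 min
Wed: 06:22–14:27 = 8 h 5 min; less 45 min break → 7 h 20 min
Thu: 06:43–15:08 = 8 h 25 min; less 45 min break → 7 h 40 min
Fri: 08:07–16:22 = 8 h 15 min; less 45 min break → 7 h 30 min
Sat: 11:21–18:49 = 7 h 28 min; less 45 min break → 6 h 43 min
Total worked: 44 h 22 min = 2662 min.
Regular 44 h 0 min = 2640 min at £16.00/h; overtime 0 h 22 min = 22 min at £24.00/h.
Pay = (2640 × £16.00 + 22 × £24.00) ÷ 60 = £712.80.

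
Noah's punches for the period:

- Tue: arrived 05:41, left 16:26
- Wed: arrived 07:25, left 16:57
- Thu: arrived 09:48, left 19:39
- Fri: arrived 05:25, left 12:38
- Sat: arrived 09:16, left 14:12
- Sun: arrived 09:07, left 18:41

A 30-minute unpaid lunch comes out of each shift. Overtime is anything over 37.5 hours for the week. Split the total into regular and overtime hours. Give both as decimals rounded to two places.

Tue: 05:41–16:26 = 10 h 45 min; less 30 min break → 10 h 15 min
Wed: 07:25–16:57 = 9 h 32 min; less 30 min break → 9 h 2 min
Thu: 09:48–19:39 = 9 h 51 min; less 30 min break → 9 h 21 min
Fri: 05:25–12:38 = 7 h 13 min; less 30 min break → 6 h 43 min
Sat: 09:16–14:12 = 4 h 56 min; less 30 min break → 4 h 26 min
Sun: 09:07–18:41 = 9 h 34 min; less 30 min break → 9 h 4 min
Total worked: 48 h 51 min = 48.85 h.
Threshold 37.5 h → overtime 11 h 21 min, regular 37 h 30 min.

Regular 37.50 hours, overtime 11.35 hours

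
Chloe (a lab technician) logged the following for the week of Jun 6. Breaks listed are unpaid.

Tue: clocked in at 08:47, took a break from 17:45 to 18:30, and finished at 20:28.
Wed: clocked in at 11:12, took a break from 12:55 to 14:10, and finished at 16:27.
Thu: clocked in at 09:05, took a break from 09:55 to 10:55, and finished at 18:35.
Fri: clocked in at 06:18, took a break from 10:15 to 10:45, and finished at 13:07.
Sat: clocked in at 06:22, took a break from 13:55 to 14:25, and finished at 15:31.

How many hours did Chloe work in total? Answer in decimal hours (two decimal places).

Tue: 08:47–20:28 = 11 h 41 min; less 45 min break → 10 h 56 min
Wed: 11:12–16:27 = 5 h 15 min; less 75 min break → 4 h 0 min
Thu: 09:05–18:35 = 9 h 30 min; less 60 min break → 8 h 30 min
Fri: 06:18–13:07 = 6 h 49 min; less 30 min break → 6 h 19 min
Sat: 06:22–15:31 = 9 h 9 min; less 30 min break → 8 h 39 min
Total: 10 h 56 min + 4 h 0 min + 8 h 30 min + 6 h 19 min + 8 h 39 min = 38 h 24 min.

38.40 hours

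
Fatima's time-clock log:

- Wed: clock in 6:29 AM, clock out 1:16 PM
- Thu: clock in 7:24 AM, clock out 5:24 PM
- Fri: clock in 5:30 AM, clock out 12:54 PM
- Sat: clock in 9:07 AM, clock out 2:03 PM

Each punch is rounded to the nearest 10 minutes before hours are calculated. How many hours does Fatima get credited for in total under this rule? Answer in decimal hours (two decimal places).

Wed: in 6:29 AM→6:30 AM, out 1:16 PM→1:20 PM; 6 h 50 min
Thu: in 7:24 AM→7:20 AM, out 5:24 PM→5:20 PM; 10 h 0 min
Fri: in 5:30 AM→5:30 AM, out 12:54 PM→12:50 PM; 7 h 20 min
Sat: in 9:07 AM→9:10 AM, out 2:03 PM→2:00 PM; 4 h 50 min
Total credited: 29 h 0 min.

29.00 hours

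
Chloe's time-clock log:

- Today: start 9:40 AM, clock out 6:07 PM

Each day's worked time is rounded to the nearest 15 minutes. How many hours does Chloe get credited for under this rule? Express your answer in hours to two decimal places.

8.50 hours

Today: 9:40 AM–6:07 PM = 8 h 27 min → rounds to 8 h 30 min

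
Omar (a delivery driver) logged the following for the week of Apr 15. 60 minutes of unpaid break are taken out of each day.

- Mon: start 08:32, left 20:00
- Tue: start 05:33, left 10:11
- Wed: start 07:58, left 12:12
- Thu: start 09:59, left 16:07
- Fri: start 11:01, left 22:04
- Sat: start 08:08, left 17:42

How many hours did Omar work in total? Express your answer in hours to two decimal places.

41.08 hours

Mon: 08:32–20:00 = 11 h 28 min; less 60 min break → 10 h 28 min
Tue: 05:33–10:11 = 4 h 38 min; less 60 min break → 3 h 38 min
Wed: 07:58–12:12 = 4 h 14 min; less 60 min break → 3 h 14 min
Thu: 09:59–16:07 = 6 h 8 min; less 60 min break → 5 h 8 min
Fri: 11:01–22:04 = 11 h 3 min; less 60 min break → 10 h 3 min
Sat: 08:08–17:42 = 9 h 34 min; less 60 min break → 8 h 34 min
Total: 10 h 28 min + 3 h 38 min + 3 h 14 min + 5 h 8 min + 10 h 3 min + 8 h 34 min = 41 h 5 min.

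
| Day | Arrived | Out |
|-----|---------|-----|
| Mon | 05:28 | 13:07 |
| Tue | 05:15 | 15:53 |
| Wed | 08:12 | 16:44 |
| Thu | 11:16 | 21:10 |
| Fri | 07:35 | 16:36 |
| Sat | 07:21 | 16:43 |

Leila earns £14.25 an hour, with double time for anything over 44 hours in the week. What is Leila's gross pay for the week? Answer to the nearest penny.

Mon: 05:28–13:07 = 7 h 39 min
Tue: 05:15–15:53 = 10 h 38 min
Wed: 08:12–16:44 = 8 h 32 min
Thu: 11:16–21:10 = 9 h 54 min
Fri: 07:35–16:36 = 9 h 1 min
Sat: 07:21–16:43 = 9 h 22 min
Total worked: 55 h 6 min = 3306 min.
Regular 44 h 0 min = 2640 min at £14.25/h; overtime 11 h 6 min = 666 min at £28.50/h.
Pay = (2640 × £14.25 + 666 × £28.50) ÷ 60 = £943.35.

£943.35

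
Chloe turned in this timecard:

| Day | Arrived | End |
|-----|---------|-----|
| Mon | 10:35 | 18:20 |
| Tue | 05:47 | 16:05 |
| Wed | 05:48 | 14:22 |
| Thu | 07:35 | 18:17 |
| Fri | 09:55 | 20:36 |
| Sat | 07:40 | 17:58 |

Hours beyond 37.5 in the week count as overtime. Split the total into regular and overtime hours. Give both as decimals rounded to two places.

Mon: 10:35–18:20 = 7 h 45 min
Tue: 05:47–16:05 = 10 h 18 min
Wed: 05:48–14:22 = 8 h 34 min
Thu: 07:35–18:17 = 10 h 42 min
Fri: 09:55–20:36 = 10 h 41 min
Sat: 07:40–17:58 = 10 h 18 min
Total worked: 58 h 18 min = 58.30 h.
Threshold 37.5 h → overtime 20 h 48 min, regular 37 h 30 min.

Regular 37.50 hours, overtime 20.80 hours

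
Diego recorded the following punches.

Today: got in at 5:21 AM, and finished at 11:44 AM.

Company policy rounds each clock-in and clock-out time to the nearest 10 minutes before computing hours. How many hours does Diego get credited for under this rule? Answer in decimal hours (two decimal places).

6.33 hours

Today: in 5:21 AM→5:20 AM, out 11:44 AM→11:40 AM; 6 h 20 min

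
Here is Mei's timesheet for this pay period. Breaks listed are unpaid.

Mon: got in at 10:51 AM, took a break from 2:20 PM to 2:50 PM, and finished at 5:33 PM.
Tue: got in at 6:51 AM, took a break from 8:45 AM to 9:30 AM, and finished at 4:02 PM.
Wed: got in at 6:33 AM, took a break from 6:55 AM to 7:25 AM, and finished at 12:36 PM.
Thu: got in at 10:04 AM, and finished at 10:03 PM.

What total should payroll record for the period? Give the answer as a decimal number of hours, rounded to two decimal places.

Mon: 10:51 AM–5:33 PM = 6 h 42 min; less 30 min break → 6 h 12 min
Tue: 6:51 AM–4:02 PM = 9 h 11 min; less 45 min break → 8 h 26 min
Wed: 6:33 AM–12:36 PM = 6 h 3 min; less 30 min break → 5 h 33 min
Thu: 10:04 AM–10:03 PM = 11 h 59 min
Total: 6 h 12 min + 8 h 26 min + 5 h 33 min + 11 h 59 min = 32 h 10 min.

32.17 hours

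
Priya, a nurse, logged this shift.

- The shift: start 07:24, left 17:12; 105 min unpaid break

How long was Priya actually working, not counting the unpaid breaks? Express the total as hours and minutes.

The shift: 07:24–17:12 = 9 h 48 min; less 105 min break → 8 h 3 min

8 h 3 min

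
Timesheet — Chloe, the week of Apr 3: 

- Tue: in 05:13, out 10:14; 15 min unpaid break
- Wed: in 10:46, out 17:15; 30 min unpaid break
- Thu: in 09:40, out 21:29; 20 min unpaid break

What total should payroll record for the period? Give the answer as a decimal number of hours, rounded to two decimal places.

Tue: 05:13–10:14 = 5 h 1 min; less 15 min break → 4 h 46 min
Wed: 10:46–17:15 = 6 h 29 min; less 30 min break → 5 h 59 min
Thu: 09:40–21:29 = 11 h 49 min; less 20 min break → 11 h 29 min
Total: 4 h 46 min + 5 h 59 min + 11 h 29 min = 22 h 14 min.

22.23 hours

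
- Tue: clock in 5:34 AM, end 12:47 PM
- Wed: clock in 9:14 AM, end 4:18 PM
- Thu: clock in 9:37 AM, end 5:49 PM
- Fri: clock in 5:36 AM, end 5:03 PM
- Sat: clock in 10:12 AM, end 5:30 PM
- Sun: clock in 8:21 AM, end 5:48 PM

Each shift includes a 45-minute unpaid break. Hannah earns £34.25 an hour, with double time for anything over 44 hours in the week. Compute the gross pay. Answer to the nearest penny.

Tue: 5:34 AM–12:47 PM = 7 h 13 min; less 45 min break → 6 h 28 min
Wed: 9:14 AM–4:18 PM = 7 h 4 min; less 45 min break → 6 h 19 min
Thu: 9:37 AM–5:49 PM = 8 h 12 min; less 45 min break → 7 h 27 min
Fri: 5:36 AM–5:03 PM = 11 h 27 min; less 45 min break → 10 h 42 min
Sat: 10:12 AM–5:30 PM = 7 h 18 min; less 45 min break → 6 h 33 min
Sun: 8:21 AM–5:48 PM = 9 h 27 min; less 45 min break → 8 h 42 min
Total worked: 46 h 11 min = 2771 min.
Regular 44 h 0 min = 2640 min at £34.25/h; overtime 2 h 11 min = 131 min at £68.50/h.
Pay = (2640 × £34.25 + 131 × £68.50) ÷ 60 = £1656.56.

£1656.56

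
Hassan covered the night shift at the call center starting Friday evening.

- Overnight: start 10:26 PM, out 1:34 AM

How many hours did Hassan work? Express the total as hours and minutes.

Overnight: 10:26 PM → midnight = 1 h 34 min; midnight → 1:34 AM = 1 h 34 min; span 3 h 8 min

3 h 8 min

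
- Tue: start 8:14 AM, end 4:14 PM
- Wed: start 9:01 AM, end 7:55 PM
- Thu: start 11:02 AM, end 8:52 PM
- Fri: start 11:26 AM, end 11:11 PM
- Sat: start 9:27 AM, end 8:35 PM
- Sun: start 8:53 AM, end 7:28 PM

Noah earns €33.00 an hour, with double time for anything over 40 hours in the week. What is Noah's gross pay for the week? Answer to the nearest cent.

Tue: 8:14 AM–4:14 PM = 8 h 0 min
Wed: 9:01 AM–7:55 PM = 10 h 54 min
Thu: 11:02 AM–8:52 PM = 9 h 50 min
Fri: 11:26 AM–11:11 PM = 11 h 45 min
Sat: 9:27 AM–8:35 PM = 11 h 8 min
Sun: 8:53 AM–7:28 PM = 10 h 35 min
Total worked: 62 h 12 min = 3732 min.
Regular 40 h 0 min = 2400 min at €33.00/h; overtime 22 h 12 min = 1332 min at €66.00/h.
Pay = (2400 × €33.00 + 1332 × €66.00) ÷ 60 = €2785.20.

€2785.20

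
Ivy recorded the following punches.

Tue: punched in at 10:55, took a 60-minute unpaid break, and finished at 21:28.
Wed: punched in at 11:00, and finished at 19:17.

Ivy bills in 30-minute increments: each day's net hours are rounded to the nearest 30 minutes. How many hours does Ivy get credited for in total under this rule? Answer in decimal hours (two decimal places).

18.00 hours

Tue: 10:55–21:28 = 10 h 33 min − 60 min = 9 h 33 min → rounds to 9 h 30 min
Wed: 11:00–19:17 = 8 h 17 min → rounds to 8 h 30 min
Total credited: 18 h 0 min.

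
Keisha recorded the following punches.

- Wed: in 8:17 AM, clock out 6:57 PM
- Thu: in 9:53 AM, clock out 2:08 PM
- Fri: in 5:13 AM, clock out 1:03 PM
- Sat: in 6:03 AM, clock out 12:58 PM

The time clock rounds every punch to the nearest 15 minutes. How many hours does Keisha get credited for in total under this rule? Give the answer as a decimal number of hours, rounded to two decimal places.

29.75 hours

Wed: in 8:17 AM→8:15 AM, out 6:57 PM→7:00 PM; 10 h 45 min
Thu: in 9:53 AM→10:00 AM, out 2:08 PM→2:15 PM; 4 h 15 min
Fri: in 5:13 AM→5:15 AM, out 1:03 PM→1:00 PM; 7 h 45 min
Sat: in 6:03 AM→6:00 AM, out 12:58 PM→1:00 PM; 7 h 0 min
Total credited: 29 h 45 min.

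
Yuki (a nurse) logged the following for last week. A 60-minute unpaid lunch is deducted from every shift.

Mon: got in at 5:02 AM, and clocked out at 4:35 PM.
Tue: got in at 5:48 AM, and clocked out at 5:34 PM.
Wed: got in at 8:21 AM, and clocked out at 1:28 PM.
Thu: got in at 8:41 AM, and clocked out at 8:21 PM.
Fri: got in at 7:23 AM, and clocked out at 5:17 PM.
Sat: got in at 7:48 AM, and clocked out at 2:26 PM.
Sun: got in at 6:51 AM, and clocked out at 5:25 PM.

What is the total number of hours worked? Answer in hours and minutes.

Mon: 5:02 AM–4:35 PM = 11 h 33 min; less 60 min break → 10 h 33 min
Tue: 5:48 AM–5:34 PM = 11 h 46 min; less 60 min break → 10 h 46 min
Wed: 8:21 AM–1:28 PM = 5 h 7 min; less 60 min break → 4 h 7 min
Thu: 8:41 AM–8:21 PM = 11 h 40 min; less 60 min break → 10 h 40 min
Fri: 7:23 AM–5:17 PM = 9 h 54 min; less 60 min break → 8 h 54 min
Sat: 7:48 AM–2:26 PM = 6 h 38 min; less 60 min break → 5 h 38 min
Sun: 6:51 AM–5:25 PM = 10 h 34 min; less 60 min break → 9 h 34 min
Total: 10 h 33 min + 10 h 46 min + 4 h 7 min + 10 h 40 min + 8 h 54 min + 5 h 38 min + 9 h 34 min = 60 h 12 min.

60 h 12 min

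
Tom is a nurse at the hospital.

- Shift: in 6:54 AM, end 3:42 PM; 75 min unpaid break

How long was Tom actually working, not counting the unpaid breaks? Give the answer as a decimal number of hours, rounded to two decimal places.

7.55 hours

Shift: 6:54 AM–3:42 PM = 8 h 48 min; less 75 min break → 7 h 33 min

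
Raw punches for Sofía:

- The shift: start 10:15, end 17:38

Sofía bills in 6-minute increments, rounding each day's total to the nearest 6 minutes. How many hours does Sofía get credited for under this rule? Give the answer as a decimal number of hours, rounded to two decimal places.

7.40 hours

The shift: 10:15–17:38 = 7 h 23 min → rounds to 7 h 24 min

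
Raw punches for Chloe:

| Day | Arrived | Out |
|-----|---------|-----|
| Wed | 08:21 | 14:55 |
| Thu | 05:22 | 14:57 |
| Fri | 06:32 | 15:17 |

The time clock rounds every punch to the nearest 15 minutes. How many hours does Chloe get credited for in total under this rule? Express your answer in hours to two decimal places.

25.25 hours

Wed: in 08:21→08:15, out 14:55→15:00; 6 h 45 min
Thu: in 05:22→05:15, out 14:57→15:00; 9 h 45 min
Fri: in 06:32→06:30, out 15:17→15:15; 8 h 45 min
Total credited: 25 h 15 min.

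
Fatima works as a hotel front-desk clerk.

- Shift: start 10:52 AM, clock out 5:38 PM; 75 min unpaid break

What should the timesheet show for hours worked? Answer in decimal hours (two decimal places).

5.52 hours

Shift: 10:52 AM–5:38 PM = 6 h 46 min; less 75 min break → 5 h 31 min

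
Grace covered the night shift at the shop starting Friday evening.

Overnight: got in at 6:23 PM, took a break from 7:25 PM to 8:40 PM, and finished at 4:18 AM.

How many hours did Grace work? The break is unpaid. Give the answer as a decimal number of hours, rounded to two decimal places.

Overnight: 6:23 PM → midnight = 5 h 37 min; midnight → 4:18 AM = 4 h 18 min; span 9 h 55 min; less 75 min break → 8 h 40 min

8.67 hours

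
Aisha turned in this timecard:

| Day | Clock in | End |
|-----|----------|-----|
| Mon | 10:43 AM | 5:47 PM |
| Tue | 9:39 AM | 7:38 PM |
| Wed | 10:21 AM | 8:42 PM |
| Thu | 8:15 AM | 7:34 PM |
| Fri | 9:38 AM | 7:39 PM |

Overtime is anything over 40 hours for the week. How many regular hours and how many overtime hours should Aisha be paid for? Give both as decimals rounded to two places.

Regular 40.00 hours, overtime 8.73 hours

Mon: 10:43 AM–5:47 PM = 7 h 4 min
Tue: 9:39 AM–7:38 PM = 9 h 59 min
Wed: 10:21 AM–8:42 PM = 10 h 21 min
Thu: 8:15 AM–7:34 PM = 11 h 19 min
Fri: 9:38 AM–7:39 PM = 10 h 1 min
Total worked: 48 h 44 min = 48.73 h.
Threshold 40 h → overtime 8 h 44 min, regular 40 h 0 min.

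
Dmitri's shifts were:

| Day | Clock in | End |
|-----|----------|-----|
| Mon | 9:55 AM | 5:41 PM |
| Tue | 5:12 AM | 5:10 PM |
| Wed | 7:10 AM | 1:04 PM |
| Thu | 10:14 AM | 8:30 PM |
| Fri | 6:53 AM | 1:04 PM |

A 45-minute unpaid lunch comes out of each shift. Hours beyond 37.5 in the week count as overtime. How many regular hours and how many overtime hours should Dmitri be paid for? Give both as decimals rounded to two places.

Mon: 9:55 AM–5:41 PM = 7 h 46 min; less 45 min break → 7 h 1 min
Tue: 5:12 AM–5:10 PM = 11 h 58 min; less 45 min break → 11 h 13 min
Wed: 7:10 AM–1:04 PM = 5 h 54 min; less 45 min break → 5 h 9 min
Thu: 10:14 AM–8:30 PM = 10 h 16 min; less 45 min break → 9 h 31 min
Fri: 6:53 AM–1:04 PM = 6 h 11 min; less 45 min break → 5 h 26 min
Total worked: 38 h 20 min = 38.33 h.
Threshold 37.5 h → overtime 0 h 50 min, regular 37 h 30 min.

Regular 37.50 hours, overtime 0.83 hours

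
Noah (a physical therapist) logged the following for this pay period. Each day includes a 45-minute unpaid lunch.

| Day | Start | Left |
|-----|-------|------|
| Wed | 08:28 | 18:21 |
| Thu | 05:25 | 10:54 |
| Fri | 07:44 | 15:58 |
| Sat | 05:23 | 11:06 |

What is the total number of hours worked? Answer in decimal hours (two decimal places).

Wed: 08:28–18:21 = 9 h 53 min; less 45 min break → 9 h 8 min
Thu: 05:25–10:54 = 5 h 29 min; less 45 min break → 4 h 44 min
Fri: 07:44–15:58 = 8 h 14 min; less 45 min break → 7 h 29 min
Sat: 05:23–11:06 = 5 h 43 min; less 45 min break → 4 h 58 min
Total: 9 h 8 min + 4 h 44 min + 7 h 29 min + 4 h 58 min = 26 h 19 min.

26.32 hours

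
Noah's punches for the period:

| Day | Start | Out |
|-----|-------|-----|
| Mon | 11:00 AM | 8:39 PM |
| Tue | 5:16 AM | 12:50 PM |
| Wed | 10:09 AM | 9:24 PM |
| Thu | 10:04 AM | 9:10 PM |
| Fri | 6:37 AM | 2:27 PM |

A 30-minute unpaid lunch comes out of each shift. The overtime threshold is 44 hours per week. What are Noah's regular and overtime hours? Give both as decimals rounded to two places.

Mon: 11:00 AM–8:39 PM = 9 h 39 min; less 30 min break → 9 h 9 min
Tue: 5:16 AM–12:50 PM = 7 h 34 min; less 30 min break → 7 h 4 min
Wed: 10:09 AM–9:24 PM = 11 h 15 min; less 30 min break → 10 h 45 min
Thu: 10:04 AM–9:10 PM = 11 h 6 min; less 30 min break → 10 h 36 min
Fri: 6:37 AM–2:27 PM = 7 h 50 min; less 30 min break → 7 h 20 min
Total worked: 44 h 54 min = 44.90 h.
Threshold 44 h → overtime 0 h 54 min, regular 44 h 0 min.

Regular 44.00 hours, overtime 0.90 hours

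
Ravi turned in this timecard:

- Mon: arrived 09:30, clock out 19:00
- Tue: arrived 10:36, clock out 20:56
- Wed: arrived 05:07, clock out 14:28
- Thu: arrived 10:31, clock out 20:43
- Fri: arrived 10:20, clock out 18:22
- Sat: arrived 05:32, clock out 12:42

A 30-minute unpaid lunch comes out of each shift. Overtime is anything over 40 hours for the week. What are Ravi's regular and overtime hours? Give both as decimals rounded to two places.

Mon: 09:30–19:00 = 9 h 30 min; less 30 min break → 9 h 0 min
Tue: 10:36–20:56 = 10 h 20 min; less 30 min break → 9 h 50 min
Wed: 05:07–14:28 = 9 h 21 min; less 30 min break → 8 h 51 min
Thu: 10:31–20:43 = 10 h 12 min; less 30 min break → 9 h 42 min
Fri: 10:20–18:22 = 8 h 2 min; less 30 min break → 7 h 32 min
Sat: 05:32–12:42 = 7 h 10 min; less 30 min break → 6 h 40 min
Total worked: 51 h 35 min = 51.58 h.
Threshold 40 h → overtime 11 h 35 min, regular 40 h 0 min.

Regular 40.00 hours, overtime 11.58 hours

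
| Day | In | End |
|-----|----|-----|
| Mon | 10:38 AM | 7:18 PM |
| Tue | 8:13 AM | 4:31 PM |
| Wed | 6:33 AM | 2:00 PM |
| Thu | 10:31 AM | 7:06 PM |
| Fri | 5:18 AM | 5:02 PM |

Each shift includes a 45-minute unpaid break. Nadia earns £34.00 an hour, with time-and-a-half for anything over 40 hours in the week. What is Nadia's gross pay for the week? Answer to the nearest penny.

£1410.15

Mon: 10:38 AM–7:18 PM = 8 h 40 min; less 45 min break → 7 h 55 min
Tue: 8:13 AM–4:31 PM = 8 h 18 min; less 45 min break → 7 h 33 min
Wed: 6:33 AM–2:00 PM = 7 h 27 min; less 45 min break → 6 h 42 min
Thu: 10:31 AM–7:06 PM = 8 h 35 min; less 45 min break → 7 h 50 min
Fri: 5:18 AM–5:02 PM = 11 h 44 min; less 45 min break → 10 h 59 min
Total worked: 40 h 59 min = 2459 min.
Regular 40 h 0 min = 2400 min at £34.00/h; overtime 0 h 59 min = 59 min at £51.00/h.
Pay = (2400 × £34.00 + 59 × £51.00) ÷ 60 = £1410.15.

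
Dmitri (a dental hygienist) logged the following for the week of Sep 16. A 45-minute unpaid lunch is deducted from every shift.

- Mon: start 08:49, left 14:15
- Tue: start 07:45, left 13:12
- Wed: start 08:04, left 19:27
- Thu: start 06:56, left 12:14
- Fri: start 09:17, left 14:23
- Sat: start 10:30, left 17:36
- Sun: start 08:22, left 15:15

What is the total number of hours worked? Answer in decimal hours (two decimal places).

Mon: 08:49–14:15 = 5 h 26 min; less 45 min break → 4 h 41 min
Tue: 07:45–13:12 = 5 h 27 min; less 45 min break → 4 h 42 min
Wed: 08:04–19:27 = 11 h 23 min; less 45 min break → 10 h 38 min
Thu: 06:56–12:14 = 5 h 18 min; less 45 min break → 4 h 33 min
Fri: 09:17–14:23 = 5 h 6 min; less 45 min break → 4 h 21 min
Sat: 10:30–17:36 = 7 h 6 min; less 45 min break → 6 h 21 min
Sun: 08:22–15:15 = 6 h 53 min; less 45 min break → 6 h 8 min
Total: 4 h 41 min + 4 h 42 min + 10 h 38 min + 4 h 33 min + 4 h 21 min + 6 h 21 min + 6 h 8 min = 41 h 24 min.

41.40 hours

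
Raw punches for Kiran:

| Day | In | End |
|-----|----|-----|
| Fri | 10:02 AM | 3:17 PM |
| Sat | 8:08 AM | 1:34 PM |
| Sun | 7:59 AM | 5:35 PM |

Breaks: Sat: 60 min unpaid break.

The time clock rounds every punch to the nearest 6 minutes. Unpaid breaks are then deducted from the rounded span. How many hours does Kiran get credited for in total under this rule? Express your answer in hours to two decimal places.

19.40 hours

Fri: in 10:02 AM→10:00 AM, out 3:17 PM→3:18 PM; 5 h 18 min
Sat: in 8:08 AM→8:06 AM, out 1:34 PM→1:36 PM; 5 h 30 min − 60 min = 4 h 30 min
Sun: in 7:59 AM→8:00 AM, out 5:35 PM→5:36 PM; 9 h 36 min
Total credited: 19 h 24 min.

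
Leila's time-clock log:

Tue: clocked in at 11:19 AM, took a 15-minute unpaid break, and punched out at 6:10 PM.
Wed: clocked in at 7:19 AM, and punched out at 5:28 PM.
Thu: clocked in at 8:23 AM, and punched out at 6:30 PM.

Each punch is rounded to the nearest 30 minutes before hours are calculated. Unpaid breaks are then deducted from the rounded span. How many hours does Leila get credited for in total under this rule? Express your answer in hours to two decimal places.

Tue: in 11:19 AM→11:30 AM, out 6:10 PM→6:00 PM; 6 h 30 min − 15 min = 6 h 15 min
Wed: in 7:19 AM→7:30 AM, out 5:28 PM→5:30 PM; 10 h 0 min
Thu: in 8:23 AM→8:30 AM, out 6:30 PM→6:30 PM; 10 h 0 min
Total credited: 26 h 15 min.

26.25 hours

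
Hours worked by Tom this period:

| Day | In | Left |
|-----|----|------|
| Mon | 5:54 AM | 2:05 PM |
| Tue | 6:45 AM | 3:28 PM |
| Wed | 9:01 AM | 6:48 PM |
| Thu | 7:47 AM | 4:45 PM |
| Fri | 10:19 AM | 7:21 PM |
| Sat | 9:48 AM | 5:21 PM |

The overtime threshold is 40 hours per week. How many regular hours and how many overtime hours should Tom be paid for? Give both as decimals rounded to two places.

Regular 40.00 hours, overtime 12.23 hours

Mon: 5:54 AM–2:05 PM = 8 h 11 min
Tue: 6:45 AM–3:28 PM = 8 h 43 min
Wed: 9:01 AM–6:48 PM = 9 h 47 min
Thu: 7:47 AM–4:45 PM = 8 h 58 min
Fri: 10:19 AM–7:21 PM = 9 h 2 min
Sat: 9:48 AM–5:21 PM = 7 h 33 min
Total worked: 52 h 14 min = 52.23 h.
Threshold 40 h → overtime 12 h 14 min, regular 40 h 0 min.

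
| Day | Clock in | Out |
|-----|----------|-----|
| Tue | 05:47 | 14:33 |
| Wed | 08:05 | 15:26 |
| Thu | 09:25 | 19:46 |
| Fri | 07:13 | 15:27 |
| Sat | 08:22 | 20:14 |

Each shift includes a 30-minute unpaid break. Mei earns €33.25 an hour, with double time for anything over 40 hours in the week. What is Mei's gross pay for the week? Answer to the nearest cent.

€1600.43

Tue: 05:47–14:33 = 8 h 46 min; less 30 min break → 8 h 16 min
Wed: 08:05–15:26 = 7 h 21 min; less 30 min break → 6 h 51 min
Thu: 09:25–19:46 = 10 h 21 min; less 30 min break → 9 h 51 min
Fri: 07:13–15:27 = 8 h 14 min; less 30 min break → 7 h 44 min
Sat: 08:22–20:14 = 11 h 52 min; less 30 min break → 11 h 22 min
Total worked: 44 h 4 min = 2644 min.
Regular 40 h 0 min = 2400 min at €33.25/h; overtime 4 h 4 min = 244 min at €66.50/h.
Pay = (2400 × €33.25 + 244 × €66.50) ÷ 60 = €1600.43.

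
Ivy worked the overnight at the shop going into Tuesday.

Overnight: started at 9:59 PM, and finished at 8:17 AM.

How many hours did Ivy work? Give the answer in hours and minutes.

10 h 18 min

Overnight: 9:59 PM → midnight = 2 h 1 min; midnight → 8:17 AM = 8 h 17 min; span 10 h 18 min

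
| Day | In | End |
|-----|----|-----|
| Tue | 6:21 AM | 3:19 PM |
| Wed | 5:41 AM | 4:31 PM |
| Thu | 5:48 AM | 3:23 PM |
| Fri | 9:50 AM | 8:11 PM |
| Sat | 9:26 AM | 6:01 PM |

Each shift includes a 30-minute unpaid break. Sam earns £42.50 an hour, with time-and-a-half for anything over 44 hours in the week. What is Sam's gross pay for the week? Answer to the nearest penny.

Tue: 6:21 AM–3:19 PM = 8 h 58 min; less 30 min break → 8 h 28 min
Wed: 5:41 AM–4:31 PM = 10 h 50 min; less 30 min break → 10 h 20 min
Thu: 5:48 AM–3:23 PM = 9 h 35 min; less 30 min break → 9 h 5 min
Fri: 9:50 AM–8:11 PM = 10 h 21 min; less 30 min break → 9 h 51 min
Sat: 9:26 AM–6:01 PM = 8 h 35 min; less 30 min break → 8 h 5 min
Total worked: 45 h 49 min = 2749 min.
Regular 44 h 0 min = 2640 min at £42.50/h; overtime 1 h 49 min = 109 min at £63.75/h.
Pay = (2640 × £42.50 + 109 × £63.75) ÷ 60 = £1985.81.

£1985.81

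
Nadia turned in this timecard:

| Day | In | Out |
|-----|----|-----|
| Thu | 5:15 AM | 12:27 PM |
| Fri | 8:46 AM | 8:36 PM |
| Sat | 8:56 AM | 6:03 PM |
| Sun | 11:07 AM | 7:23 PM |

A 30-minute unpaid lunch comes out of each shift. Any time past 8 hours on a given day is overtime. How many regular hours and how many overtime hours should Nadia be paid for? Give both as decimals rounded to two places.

Regular 30.47 hours, overtime 3.95 hours

Thu: 5:15 AM–12:27 PM = 7 h 12 min; less 30 min break → 6 h 42 min
Fri: 8:46 AM–8:36 PM = 11 h 50 min; less 30 min break → 11 h 20 min
Sat: 8:56 AM–6:03 PM = 9 h 7 min; less 30 min break → 8 h 37 min
Sun: 11:07 AM–7:23 PM = 8 h 16 min; less 30 min break → 7 h 46 min
Thu reg 6 h 42 min / OT 0 h 0 min; Fri reg 8 h 0 min / OT 3 h 20 min; Sat reg 8 h 0 min / OT 0 h 37 min; Sun reg 7 h 46 min / OT 0 h 0 min.
Totals: regular 30 h 28 min, overtime 3 h 57 min.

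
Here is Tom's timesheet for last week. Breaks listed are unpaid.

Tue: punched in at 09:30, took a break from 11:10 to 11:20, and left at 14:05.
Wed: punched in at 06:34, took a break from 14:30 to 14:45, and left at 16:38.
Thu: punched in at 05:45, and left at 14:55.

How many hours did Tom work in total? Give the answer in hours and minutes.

Tue: 09:30–14:05 = 4 h 35 min; less 10 min break → 4 h 25 min
Wed: 06:34–16:38 = 10 h 4 min; less 15 min break → 9 h 49 min
Thu: 05:45–14:55 = 9 h 10 min
Total: 4 h 25 min + 9 h 49 min + 9 h 10 min = 23 h 24 min.

23 h 24 min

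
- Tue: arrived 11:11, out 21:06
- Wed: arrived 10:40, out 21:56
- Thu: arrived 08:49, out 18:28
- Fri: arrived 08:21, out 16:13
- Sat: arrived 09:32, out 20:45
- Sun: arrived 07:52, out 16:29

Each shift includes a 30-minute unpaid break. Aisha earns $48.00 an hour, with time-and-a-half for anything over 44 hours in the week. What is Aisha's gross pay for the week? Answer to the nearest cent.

Tue: 11:11–21:06 = 9 h 55 min; less 30 min break → 9 h 25 min
Wed: 10:40–21:56 = 11 h 16 min; less 30 min break → 10 h 46 min
Thu: 08:49–18:28 = 9 h 39 min; less 30 min break → 9 h 9 min
Fri: 08:21–16:13 = 7 h 52 min; less 30 min break → 7 h 22 min
Sat: 09:32–20:45 = 11 h 13 min; less 30 min break → 10 h 43 min
Sun: 07:52–16:29 = 8 h 37 min; less 30 min break → 8 h 7 min
Total worked: 55 h 32 min = 3332 min.
Regular 44 h 0 min = 2640 min at $48.00/h; overtime 11 h 32 min = 692 min at $72.00/h.
Pay = (2640 × $48.00 + 692 × $72.00) ÷ 60 = $2942.40.

$2942.40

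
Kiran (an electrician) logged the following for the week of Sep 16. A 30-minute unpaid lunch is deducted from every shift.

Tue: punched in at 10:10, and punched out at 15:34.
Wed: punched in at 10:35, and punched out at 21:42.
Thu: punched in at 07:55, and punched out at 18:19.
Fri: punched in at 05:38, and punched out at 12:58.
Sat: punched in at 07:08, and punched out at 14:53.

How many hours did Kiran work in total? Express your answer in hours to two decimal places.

39.50 hours

Tue: 10:10–15:34 = 5 h 24 min; less 30 min break → 4 h 54 min
Wed: 10:35–21:42 = 11 h 7 min; less 30 min break → 10 h 37 min
Thu: 07:55–18:19 = 10 h 24 min; less 30 min break → 9 h 54 min
Fri: 05:38–12:58 = 7 h 20 min; less 30 min break → 6 h 50 min
Sat: 07:08–14:53 = 7 h 45 min; less 30 min break → 7 h 15 min
Total: 4 h 54 min + 10 h 37 min + 9 h 54 min + 6 h 50 min + 7 h 15 min = 39 h 30 min.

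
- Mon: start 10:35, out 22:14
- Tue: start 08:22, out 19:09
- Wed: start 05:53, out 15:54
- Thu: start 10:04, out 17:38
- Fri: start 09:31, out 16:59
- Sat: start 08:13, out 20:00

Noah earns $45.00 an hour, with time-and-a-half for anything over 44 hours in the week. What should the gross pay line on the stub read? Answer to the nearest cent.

Mon: 10:35–22:14 = 11 h 39 min
Tue: 08:22–19:09 = 10 h 47 min
Wed: 05:53–15:54 = 10 h 1 min
Thu: 10:04–17:38 = 7 h 34 min
Fri: 09:31–16:59 = 7 h 28 min
Sat: 08:13–20:00 = 11 h 47 min
Total worked: 59 h 16 min = 3556 min.
Regular 44 h 0 min = 2640 min at $45.00/h; overtime 15 h 16 min = 916 min at $67.50/h.
Pay = (2640 × $45.00 + 916 × $67.50) ÷ 60 = $3010.50.

$3010.50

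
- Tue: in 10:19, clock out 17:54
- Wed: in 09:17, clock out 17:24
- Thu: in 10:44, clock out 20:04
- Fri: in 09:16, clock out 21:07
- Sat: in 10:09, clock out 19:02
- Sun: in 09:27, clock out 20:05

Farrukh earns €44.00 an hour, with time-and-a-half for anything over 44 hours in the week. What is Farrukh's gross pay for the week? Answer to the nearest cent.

€2754.40

Tue: 10:19–17:54 = 7 h 35 min
Wed: 09:17–17:24 = 8 h 7 min
Thu: 10:44–20:04 = 9 h 20 min
Fri: 09:16–21:07 = 11 h 51 min
Sat: 10:09–19:02 = 8 h 53 min
Sun: 09:27–20:05 = 10 h 38 min
Total worked: 56 h 24 min = 3384 min.
Regular 44 h 0 min = 2640 min at €44.00/h; overtime 12 h 24 min = 744 min at €66.00/h.
Pay = (2640 × €44.00 + 744 × €66.00) ÷ 60 = €2754.40.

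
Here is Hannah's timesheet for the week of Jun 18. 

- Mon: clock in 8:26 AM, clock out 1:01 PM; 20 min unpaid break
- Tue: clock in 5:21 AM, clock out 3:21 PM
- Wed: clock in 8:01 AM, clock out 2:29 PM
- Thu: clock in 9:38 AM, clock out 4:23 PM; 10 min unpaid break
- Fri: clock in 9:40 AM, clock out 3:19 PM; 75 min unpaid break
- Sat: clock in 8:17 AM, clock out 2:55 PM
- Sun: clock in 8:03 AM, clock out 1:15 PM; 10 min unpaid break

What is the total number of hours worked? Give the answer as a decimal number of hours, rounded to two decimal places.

43.37 hours

Mon: 8:26 AM–1:01 PM = 4 h 35 min; less 20 min break → 4 h 15 min
Tue: 5:21 AM–3:21 PM = 10 h 0 min
Wed: 8:01 AM–2:29 PM = 6 h 28 min
Thu: 9:38 AM–4:23 PM = 6 h 45 min; less 10 min break → 6 h 35 min
Fri: 9:40 AM–3:19 PM = 5 h 39 min; less 75 min break → 4 h 24 min
Sat: 8:17 AM–2:55 PM = 6 h 38 min
Sun: 8:03 AM–1:15 PM = 5 h 12 min; less 10 min break → 5 h 2 min
Total: 4 h 15 min + 10 h 0 min + 6 h 28 min + 6 h 35 min + 4 h 24 min + 6 h 38 min + 5 h 2 min = 43 h 22 min.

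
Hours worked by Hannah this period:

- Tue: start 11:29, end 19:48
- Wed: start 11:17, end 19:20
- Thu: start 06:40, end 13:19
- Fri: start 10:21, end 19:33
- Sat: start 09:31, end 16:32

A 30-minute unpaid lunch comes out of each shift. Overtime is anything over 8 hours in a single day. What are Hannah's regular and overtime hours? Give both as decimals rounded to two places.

Tue: 11:29–19:48 = 8 h 19 min; less 30 min break → 7 h 49 min
Wed: 11:17–19:20 = 8 h 3 min; less 30 min break → 7 h 33 min
Thu: 06:40–13:19 = 6 h 39 min; less 30 min break → 6 h 9 min
Fri: 10:21–19:33 = 9 h 12 min; less 30 min break → 8 h 42 min
Sat: 09:31–16:32 = 7 h 1 min; less 30 min break → 6 h 31 min
Tue reg 7 h 49 min / OT 0 h 0 min; Wed reg 7 h 33 min / OT 0 h 0 min; Thu reg 6 h 9 min / OT 0 h 0 min; Fri reg 8 h 0 min / OT 0 h 42 min; Sat reg 6 h 31 min / OT 0 h 0 min.
Totals: regular 36 h 2 min, overtime 0 h 42 min.

Regular 36.03 hours, overtime 0.70 hours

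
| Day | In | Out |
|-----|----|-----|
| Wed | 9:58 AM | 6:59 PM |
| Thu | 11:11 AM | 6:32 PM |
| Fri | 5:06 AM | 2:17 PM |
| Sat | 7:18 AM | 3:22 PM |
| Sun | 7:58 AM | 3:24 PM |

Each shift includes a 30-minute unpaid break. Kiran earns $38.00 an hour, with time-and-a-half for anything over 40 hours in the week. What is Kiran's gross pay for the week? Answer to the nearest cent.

Wed: 9:58 AM–6:59 PM = 9 h 1 min; less 30 min break → 8 h 31 min
Thu: 11:11 AM–6:32 PM = 7 h 21 min; less 30 min break → 6 h 51 min
Fri: 5:06 AM–2:17 PM = 9 h 11 min; less 30 min break → 8 h 41 min
Sat: 7:18 AM–3:22 PM = 8 h 4 min; less 30 min break → 7 h 34 min
Sun: 7:58 AM–3:24 PM = 7 h 26 min; less 30 min break → 6 h 56 min
Total worked: 38 h 33 min = 2313 min.
Regular 38 h 33 min = 2313 min at $38.00/h; overtime 0 h 0 min = 0 min at $57.00/h.
Pay = (2313 × $38.00 + 0 × $57.00) ÷ 60 = $1464.90.

$1464.90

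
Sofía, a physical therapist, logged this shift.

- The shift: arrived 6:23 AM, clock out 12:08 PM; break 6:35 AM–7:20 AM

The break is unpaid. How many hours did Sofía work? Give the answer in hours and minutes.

The shift: 6:23 AM–12:08 PM = 5 h 45 min; less 45 min break → 5 h 0 min

5 h 0 min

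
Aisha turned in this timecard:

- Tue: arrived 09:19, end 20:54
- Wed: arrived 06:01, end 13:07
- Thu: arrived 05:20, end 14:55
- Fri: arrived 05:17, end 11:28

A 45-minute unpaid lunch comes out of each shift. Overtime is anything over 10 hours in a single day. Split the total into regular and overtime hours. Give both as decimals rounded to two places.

Regular 30.62 hours, overtime 0.83 hours

Tue: 09:19–20:54 = 11 h 35 min; less 45 min break → 10 h 50 min
Wed: 06:01–13:07 = 7 h 6 min; less 45 min break → 6 h 21 min
Thu: 05:20–14:55 = 9 h 35 min; less 45 min break → 8 h 50 min
Fri: 05:17–11:28 = 6 h 11 min; less 45 min break → 5 h 26 min
Tue reg 10 h 0 min / OT 0 h 50 min; Wed reg 6 h 21 min / OT 0 h 0 min; Thu reg 8 h 50 min / OT 0 h 0 min; Fri reg 5 h 26 min / OT 0 h 0 min.
Totals: regular 30 h 37 min, overtime 0 h 50 min.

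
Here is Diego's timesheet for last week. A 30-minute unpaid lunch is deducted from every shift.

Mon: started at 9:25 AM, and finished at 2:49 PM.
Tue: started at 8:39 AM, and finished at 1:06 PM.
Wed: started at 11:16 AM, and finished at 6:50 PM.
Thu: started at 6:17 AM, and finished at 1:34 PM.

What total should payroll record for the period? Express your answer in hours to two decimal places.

22.70 hours

Mon: 9:25 AM–2:49 PM = 5 h 24 min; less 30 min break → 4 h 54 min
Tue: 8:39 AM–1:06 PM = 4 h 27 min; less 30 min break → 3 h 57 min
Wed: 11:16 AM–6:50 PM = 7 h 34 min; less 30 min break → 7 h 4 min
Thu: 6:17 AM–1:34 PM = 7 h 17 min; less 30 min break → 6 h 47 min
Total: 4 h 54 min + 3 h 57 min + 7 h 4 min + 6 h 47 min = 22 h 42 min.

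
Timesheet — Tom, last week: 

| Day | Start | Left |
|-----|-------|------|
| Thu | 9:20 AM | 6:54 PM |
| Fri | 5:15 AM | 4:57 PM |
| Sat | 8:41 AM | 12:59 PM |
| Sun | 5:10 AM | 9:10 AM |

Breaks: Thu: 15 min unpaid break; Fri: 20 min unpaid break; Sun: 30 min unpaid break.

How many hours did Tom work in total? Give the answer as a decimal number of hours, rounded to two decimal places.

Thu: 9:20 AM–6:54 PM = 9 h 34 min; less 15 min break → 9 h 19 min
Fri: 5:15 AM–4:57 PM = 11 h 42 min; less 20 min break → 11 h 22 min
Sat: 8:41 AM–12:59 PM = 4 h 18 min
Sun: 5:10 AM–9:10 AM = 4 h 0 min; less 30 min break → 3 h 30 min
Total: 9 h 19 min + 11 h 22 min + 4 h 18 min + 3 h 30 min = 28 h 29 min.

28.48 hours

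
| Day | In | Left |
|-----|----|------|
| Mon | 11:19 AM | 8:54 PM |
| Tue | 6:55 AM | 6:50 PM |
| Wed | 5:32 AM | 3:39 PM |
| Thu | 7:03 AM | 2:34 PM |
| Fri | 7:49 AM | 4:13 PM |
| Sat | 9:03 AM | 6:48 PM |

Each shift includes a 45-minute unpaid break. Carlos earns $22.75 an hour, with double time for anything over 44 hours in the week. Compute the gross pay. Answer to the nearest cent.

Mon: 11:19 AM–8:54 PM = 9 h 35 min; less 45 min break → 8 h 50 min
Tue: 6:55 AM–6:50 PM = 11 h 55 min; less 45 min break → 11 h 10 min
Wed: 5:32 AM–3:39 PM = 10 h 7 min; less 45 min break → 9 h 22 min
Thu: 7:03 AM–2:34 PM = 7 h 31 min; less 45 min break → 6 h 46 min
Fri: 7:49 AM–4:13 PM = 8 h 24 min; less 45 min break → 7 h 39 min
Sat: 9:03 AM–6:48 PM = 9 h 45 min; less 45 min break → 9 h 0 min
Total worked: 52 h 47 min = 3167 min.
Regular 44 h 0 min = 2640 min at $22.75/h; overtime 8 h 47 min = 527 min at $45.50/h.
Pay = (2640 × $22.75 + 527 × $45.50) ÷ 60 = $1400.64.

$1400.64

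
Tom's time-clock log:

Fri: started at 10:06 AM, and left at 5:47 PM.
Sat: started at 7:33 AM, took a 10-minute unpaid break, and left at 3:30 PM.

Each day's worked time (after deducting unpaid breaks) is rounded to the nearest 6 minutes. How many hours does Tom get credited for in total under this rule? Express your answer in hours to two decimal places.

15.50 hours

Fri: 10:06 AM–5:47 PM = 7 h 41 min → rounds to 7 h 42 min
Sat: 7:33 AM–3:30 PM = 7 h 57 min − 10 min = 7 h 47 min → rounds to 7 h 48 min
Total credited: 15 h 30 min.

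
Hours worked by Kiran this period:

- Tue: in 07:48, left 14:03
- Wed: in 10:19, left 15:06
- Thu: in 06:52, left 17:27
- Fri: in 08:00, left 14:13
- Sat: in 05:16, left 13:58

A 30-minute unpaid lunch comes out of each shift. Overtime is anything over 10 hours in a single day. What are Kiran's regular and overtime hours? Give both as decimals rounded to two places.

Regular 33.95 hours, overtime 0.08 hours

Tue: 07:48–14:03 = 6 h 15 min; less 30 min break → 5 h 45 min
Wed: 10:19–15:06 = 4 h 47 min; less 30 min break → 4 h 17 min
Thu: 06:52–17:27 = 10 h 35 min; less 30 min break → 10 h 5 min
Fri: 08:00–14:13 = 6 h 13 min; less 30 min break → 5 h 43 min
Sat: 05:16–13:58 = 8 h 42 min; less 30 min break → 8 h 12 min
Tue reg 5 h 45 min / OT 0 h 0 min; Wed reg 4 h 17 min / OT 0 h 0 min; Thu reg 10 h 0 min / OT 0 h 5 min; Fri reg 5 h 43 min / OT 0 h 0 min; Sat reg 8 h 12 min / OT 0 h 0 min.
Totals: regular 33 h 57 min, overtime 0 h 5 min.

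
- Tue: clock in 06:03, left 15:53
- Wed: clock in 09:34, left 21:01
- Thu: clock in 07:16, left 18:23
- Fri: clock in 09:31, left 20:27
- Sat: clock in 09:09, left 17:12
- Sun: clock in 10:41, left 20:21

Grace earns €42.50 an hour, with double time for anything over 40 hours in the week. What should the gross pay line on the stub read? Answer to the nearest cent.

Tue: 06:03–15:53 = 9 h 50 min
Wed: 09:34–21:01 = 11 h 27 min
Thu: 07:16–18:23 = 11 h 7 min
Fri: 09:31–20:27 = 10 h 56 min
Sat: 09:09–17:12 = 8 h 3 min
Sun: 10:41–20:21 = 9 h 40 min
Total worked: 61 h 3 min = 3663 min.
Regular 40 h 0 min = 2400 min at €42.50/h; overtime 21 h 3 min = 1263 min at €85.00/h.
Pay = (2400 × €42.50 + 1263 × €85.00) ÷ 60 = €3489.25.

€3489.25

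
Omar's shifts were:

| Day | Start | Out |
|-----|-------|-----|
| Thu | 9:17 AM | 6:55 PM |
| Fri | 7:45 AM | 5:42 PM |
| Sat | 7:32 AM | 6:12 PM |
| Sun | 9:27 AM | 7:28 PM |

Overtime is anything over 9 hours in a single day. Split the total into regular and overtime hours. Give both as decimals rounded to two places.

Regular 36.00 hours, overtime 4.27 hours

Thu: 9:17 AM–6:55 PM = 9 h 38 min
Fri: 7:45 AM–5:42 PM = 9 h 57 min
Sat: 7:32 AM–6:12 PM = 10 h 40 min
Sun: 9:27 AM–7:28 PM = 10 h 1 min
Thu reg 9 h 0 min / OT 0 h 38 min; Fri reg 9 h 0 min / OT 0 h 57 min; Sat reg 9 h 0 min / OT 1 h 40 min; Sun reg 9 h 0 min / OT 1 h 1 min.
Totals: regular 36 h 0 min, overtime 4 h 16 min.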